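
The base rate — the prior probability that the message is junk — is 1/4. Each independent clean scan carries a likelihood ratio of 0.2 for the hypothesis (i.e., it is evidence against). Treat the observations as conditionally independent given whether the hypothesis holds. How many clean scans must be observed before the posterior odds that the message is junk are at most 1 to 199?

Prior odds: 0.25 ÷ 0.75 = 1/3.
Likelihood ratio per clean scan = 0.2.
Target odds = 1/199.
Require 0.2ⁿ ≤ 1/199 ÷ (1/3) = 3/199.
0.2² = 0.04 is still above 3/199 but 0.2³ = 0.008 is at or below it, so n = 3.

3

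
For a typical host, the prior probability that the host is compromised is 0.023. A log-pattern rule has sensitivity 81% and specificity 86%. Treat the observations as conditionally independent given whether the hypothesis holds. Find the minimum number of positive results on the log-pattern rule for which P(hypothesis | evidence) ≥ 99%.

5

Prior odds = 0.023/0.977 = 23/977.
False-positive rate = 1 − 0.86 = 0.14; likelihood ratio of a positive = 0.81/0.14 = 81/14.
Target posterior odds = 0.99/0.01 = 99.
Require (81/14)ⁿ ≥ 99 ÷ (23/977) = 96723/23.
(81/14)⁴ = 43046721/38416 falls short of 96723/23 but (81/14)⁵ ≈6483.13 reaches it, so n = 5.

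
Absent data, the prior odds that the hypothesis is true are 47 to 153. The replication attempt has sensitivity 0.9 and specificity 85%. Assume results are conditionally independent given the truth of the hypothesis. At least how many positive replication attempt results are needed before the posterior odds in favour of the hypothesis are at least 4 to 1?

2

Prior odds = 47/153.
False-positive rate = 1 − 0.85 = 0.15; likelihood ratio of a positive = 0.9/0.15 = 6.
Target odds = 4.
Need (47/153) × 6ⁿ ≥ 4, i.e. 6ⁿ ≥ 612/47.
6¹ = 6 falls short of 612/47 but 6² = 36 reaches it, so n = 2.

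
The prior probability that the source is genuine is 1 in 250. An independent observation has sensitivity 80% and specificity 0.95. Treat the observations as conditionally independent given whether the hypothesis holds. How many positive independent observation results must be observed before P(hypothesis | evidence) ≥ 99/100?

Prior odds: 0.004 ÷ 0.996 = 1/249.
False-positive rate = 1 − 0.95 = 0.05; likelihood ratio of a positive = 0.8/0.05 = 16.
Target posterior odds = 0.99/0.01 = 99.
Need (1/249) × 16ⁿ ≥ 99, i.e. 16ⁿ ≥ 24651.
16³ = 4096 falls short of 24651 but 16⁴ = 65536 reaches it, so n = 4.

4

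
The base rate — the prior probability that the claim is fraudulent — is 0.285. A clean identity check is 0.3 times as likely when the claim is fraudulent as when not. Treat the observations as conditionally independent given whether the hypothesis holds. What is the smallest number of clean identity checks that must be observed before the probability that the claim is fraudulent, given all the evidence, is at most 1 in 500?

5

Prior odds: 0.285 ÷ 0.715 = 57/143.
Likelihood ratio per clean identity check = 0.3.
Target odds: 0.002 ÷ 0.998 = 1/499.
Need (57/143) × 0.3ⁿ ≤ 1/499, i.e. 0.3ⁿ ≤ 143/28443.
0.3⁴ = 0.0081 is still above 143/28443 but 0.3⁵ = 243/100000 is at or below it, so n = 5.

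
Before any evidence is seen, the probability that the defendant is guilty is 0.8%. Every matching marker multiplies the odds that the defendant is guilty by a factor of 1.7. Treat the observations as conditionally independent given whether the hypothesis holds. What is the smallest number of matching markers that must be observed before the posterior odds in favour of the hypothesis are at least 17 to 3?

13

Prior odds = 0.008/0.992 = 1/124.
Likelihood ratio per matching marker = 1.7.
Target odds = 17/3.
Require 1.7ⁿ ≥ 17/3 ÷ (1/124) = 2108/3.
1.7¹² ≈582.622 falls short of 2108/3 but 1.7¹³ ≈990.458 reaches it, so n = 13.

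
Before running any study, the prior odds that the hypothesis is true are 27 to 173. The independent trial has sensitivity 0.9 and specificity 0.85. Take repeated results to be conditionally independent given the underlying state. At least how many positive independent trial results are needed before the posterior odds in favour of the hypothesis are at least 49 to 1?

4

Prior odds = 27/173.
False-positive rate = 1 − 0.85 = 0.15; likelihood ratio of a positive = 0.9/0.15 = 6.
Target odds = 49.
Need (27/173) × 6ⁿ ≥ 49, i.e. 6ⁿ ≥ 8477/27.
6³ = 216 falls short of 8477/27 but 6⁴ = 1296 reaches it, so n = 4.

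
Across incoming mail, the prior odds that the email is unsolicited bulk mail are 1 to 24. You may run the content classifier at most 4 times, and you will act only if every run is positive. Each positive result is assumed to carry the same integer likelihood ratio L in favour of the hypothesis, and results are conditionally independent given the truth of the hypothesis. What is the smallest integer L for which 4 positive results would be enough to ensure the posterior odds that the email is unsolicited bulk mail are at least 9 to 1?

Prior odds = 1/24.
Target odds = 9.
Need L⁴ ≥ 9 ÷ (1/24) = 216.
3⁴ = 81 < 216 ≤ 256 = 4⁴, so L = 4.

4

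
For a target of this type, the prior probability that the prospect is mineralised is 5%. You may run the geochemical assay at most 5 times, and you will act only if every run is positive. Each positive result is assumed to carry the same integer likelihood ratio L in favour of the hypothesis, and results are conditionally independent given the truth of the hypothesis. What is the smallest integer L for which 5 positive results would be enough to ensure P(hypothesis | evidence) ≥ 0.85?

Prior odds = 0.05/0.95 = 1/19.
Target odds = 0.85/0.15 = 17/3.
Need L⁵ ≥ 17/3 ÷ (1/19) = 323/3.
2⁵ = 32 < 323/3 ≤ 243 = 3⁵, so L = 3.

3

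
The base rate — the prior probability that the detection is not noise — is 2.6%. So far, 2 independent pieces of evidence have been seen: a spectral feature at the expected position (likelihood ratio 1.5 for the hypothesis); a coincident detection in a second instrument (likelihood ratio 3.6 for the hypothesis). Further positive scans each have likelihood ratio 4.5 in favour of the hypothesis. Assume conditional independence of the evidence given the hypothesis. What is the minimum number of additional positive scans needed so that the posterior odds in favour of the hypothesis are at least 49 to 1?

Prior odds = 0.026/0.974 = 13/487.
Combined Bayes factor of the evidence already in hand = 1.5 × 3.6 = 5.4.
Odds after that evidence = (13/487) × 5.4 = 351/2435.
Target odds = 49.
Need 4.5ⁿ ≥ 49 ÷ (351/2435) = 119315/351.
4.5³ = 91.125 falls short of 119315/351 but 4.5⁴ = 410.0625 reaches it, so n = 4.

4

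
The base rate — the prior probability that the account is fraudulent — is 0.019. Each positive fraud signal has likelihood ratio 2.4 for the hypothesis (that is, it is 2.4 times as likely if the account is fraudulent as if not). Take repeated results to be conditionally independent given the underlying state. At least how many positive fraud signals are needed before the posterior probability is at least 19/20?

8

Prior odds = 0.019/0.981 = 19/981.
Likelihood ratio per positive fraud signal = 2.4.
Target posterior odds = 0.95/0.05 = 19.
Require 2.4ⁿ ≥ 19 ÷ (19/981) = 981.
2.4⁷ = 35831808/78125 falls short of 981 but 2.4⁸ = 429981696/390625 reaches it, so n = 8.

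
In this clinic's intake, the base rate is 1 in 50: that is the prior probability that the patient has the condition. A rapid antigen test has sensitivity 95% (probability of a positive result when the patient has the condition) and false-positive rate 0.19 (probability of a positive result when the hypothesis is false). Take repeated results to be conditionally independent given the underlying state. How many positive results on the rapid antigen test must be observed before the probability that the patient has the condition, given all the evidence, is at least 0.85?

4

Prior odds = 0.02/0.98 = 1/49.
Likelihood ratio of a positive result = 0.95/0.19 = 5.
Target odds: 0.85 ÷ 0.15 = 17/3.
Need (1/49) × 5ⁿ ≥ 17/3, i.e. 5ⁿ ≥ 833/3.
5³ = 125 falls short of 833/3 but 5⁴ = 625 reaches it, so n = 4.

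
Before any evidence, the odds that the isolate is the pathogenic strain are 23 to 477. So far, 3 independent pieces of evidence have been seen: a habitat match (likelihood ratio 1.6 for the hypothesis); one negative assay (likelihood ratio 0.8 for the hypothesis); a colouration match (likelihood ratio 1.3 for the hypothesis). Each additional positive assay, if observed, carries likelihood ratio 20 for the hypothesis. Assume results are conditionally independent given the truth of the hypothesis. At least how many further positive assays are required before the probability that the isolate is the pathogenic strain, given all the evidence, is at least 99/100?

Prior odds = 23/477.
Combined Bayes factor of the evidence already in hand = 1.6 × 0.8 × 1.3 = 1.664.
Odds after that evidence = (23/477) × 1.664 = 4784/59625.
Target odds = 0.99/0.01 = 99.
Need 20ⁿ ≥ 99 ÷ (4784/59625) = 5902875/4784.
20² = 400 falls short of 5902875/4784 but 20³ = 8000 reaches it, so n = 3.

3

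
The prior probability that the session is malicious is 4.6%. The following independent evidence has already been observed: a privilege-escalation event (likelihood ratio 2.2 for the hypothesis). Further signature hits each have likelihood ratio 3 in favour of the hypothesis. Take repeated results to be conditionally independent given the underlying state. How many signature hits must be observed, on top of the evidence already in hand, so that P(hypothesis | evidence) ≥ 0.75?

Prior odds = 0.046/0.954 = 23/477.
Bayes factor of the evidence already in hand = 2.2.
Odds after that evidence = (23/477) × 2.2 = 253/2385.
Target odds = 0.75/0.25 = 3.
Need 3ⁿ ≥ 3 ÷ (253/2385) = 7155/253.
3³ = 27 falls short of 7155/253 but 3⁴ = 81 reaches it, so n = 4.

4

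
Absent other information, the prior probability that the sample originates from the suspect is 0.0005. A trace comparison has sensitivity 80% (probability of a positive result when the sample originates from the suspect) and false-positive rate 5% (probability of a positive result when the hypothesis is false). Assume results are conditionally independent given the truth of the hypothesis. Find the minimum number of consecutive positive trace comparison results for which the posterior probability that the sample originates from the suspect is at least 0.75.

Prior odds = 0.0005/0.9995 = 1/1999.
Likelihood ratio of a positive result = 0.8/0.05 = 16.
Target posterior odds = 0.75/0.25 = 3.
Require 16ⁿ ≥ 3 ÷ (1/1999) = 5997.
16³ = 4096 falls short of 5997 but 16⁴ = 65536 reaches it, so n = 4.

4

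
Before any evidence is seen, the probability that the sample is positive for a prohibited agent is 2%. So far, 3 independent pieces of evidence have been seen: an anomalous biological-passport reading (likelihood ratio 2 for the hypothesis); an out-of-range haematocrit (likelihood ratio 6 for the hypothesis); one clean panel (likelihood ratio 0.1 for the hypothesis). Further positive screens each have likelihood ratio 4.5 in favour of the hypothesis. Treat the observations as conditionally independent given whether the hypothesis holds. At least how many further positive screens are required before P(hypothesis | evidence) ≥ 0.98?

Prior odds = 0.02/0.98 = 1/49.
Combined Bayes factor of the evidence already in hand = 2 × 6 × 0.1 = 1.2.
Odds after that evidence = (1/49) × 1.2 = 6/245.
Target odds = 0.98/0.02 = 49.
Need 4.5ⁿ ≥ 49 ÷ (6/245) = 12005/6.
4.5⁵ = 1845.28125 falls short of 12005/6 but 4.5⁶ = 8303.765625 reaches it, so n = 6.

6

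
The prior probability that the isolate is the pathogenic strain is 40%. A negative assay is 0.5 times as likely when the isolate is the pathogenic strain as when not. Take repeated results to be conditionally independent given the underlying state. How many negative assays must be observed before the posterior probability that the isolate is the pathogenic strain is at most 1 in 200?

8

Prior odds: 0.4 ÷ 0.6 = 2/3.
Likelihood ratio per negative assay = 0.5.
Target odds: 0.005 ÷ 0.995 = 1/199.
Require 0.5ⁿ ≤ 1/199 ÷ (2/3) = 3/398.
0.5⁷ = 0.0078125 is still above 3/398 but 0.5⁸ = 0.00390625 is at or below it, so n = 8.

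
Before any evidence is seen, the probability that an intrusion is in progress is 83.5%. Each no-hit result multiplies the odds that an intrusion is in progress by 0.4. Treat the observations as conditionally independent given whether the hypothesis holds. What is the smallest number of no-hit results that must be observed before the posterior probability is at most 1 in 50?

Prior odds: 0.835 ÷ 0.165 = 167/33.
Likelihood ratio per no-hit result = 0.4.
Target posterior odds = 0.02/0.98 = 1/49.
Require 0.4ⁿ ≤ 1/49 ÷ (167/33) = 33/8183.
0.4⁶ = 64/15625 is still above 33/8183 but 0.4⁷ = 128/78125 is at or below it, so n = 7.

7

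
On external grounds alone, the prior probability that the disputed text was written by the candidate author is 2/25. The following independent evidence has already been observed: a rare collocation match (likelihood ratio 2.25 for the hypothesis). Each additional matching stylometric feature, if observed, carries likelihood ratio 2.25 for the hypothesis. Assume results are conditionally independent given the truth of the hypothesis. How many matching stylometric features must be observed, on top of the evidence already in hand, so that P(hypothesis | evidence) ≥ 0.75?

Prior odds = 0.08/0.92 = 2/23.
Bayes factor of the evidence already in hand = 2.25.
Odds after that evidence = (2/23) × 2.25 = 9/46.
Target odds = 0.75/0.25 = 3.
Need 2.25ⁿ ≥ 3 ÷ (9/46) = 46/3.
2.25³ = 11.390625 falls short of 46/3 but 2.25⁴ = 25.62890625 reaches it, so n = 4.

4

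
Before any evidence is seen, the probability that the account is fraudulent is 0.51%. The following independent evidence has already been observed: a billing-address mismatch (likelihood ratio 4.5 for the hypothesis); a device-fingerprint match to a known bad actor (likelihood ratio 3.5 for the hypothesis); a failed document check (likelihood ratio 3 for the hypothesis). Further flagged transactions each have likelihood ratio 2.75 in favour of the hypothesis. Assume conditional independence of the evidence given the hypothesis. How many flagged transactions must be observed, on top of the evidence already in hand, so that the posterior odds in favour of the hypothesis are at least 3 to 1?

Prior odds = 0.0051/0.9949 = 51/9949.
Combined Bayes factor of the evidence already in hand = 4.5 × 3.5 × 3 = 47.25.
Odds after that evidence = (51/9949) × 47.25 = 9639/39796.
Target odds = 3.
Need 2.75ⁿ ≥ 3 ÷ (9639/39796) = 39796/3213.
2.75² = 7.5625 falls short of 39796/3213 but 2.75³ = 20.796875 reaches it, so n = 3.

3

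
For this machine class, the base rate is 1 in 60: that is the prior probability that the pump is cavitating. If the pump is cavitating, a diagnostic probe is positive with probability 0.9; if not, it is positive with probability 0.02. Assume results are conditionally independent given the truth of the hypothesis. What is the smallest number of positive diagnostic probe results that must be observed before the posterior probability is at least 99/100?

Prior odds = (1/60)/(59/60) = 1/59.
Likelihood ratio of a positive = 0.9/0.02 = 45.
Target posterior odds = 0.99/0.01 = 99.
Require 45ⁿ ≥ 99 ÷ (1/59) = 5841.
45² = 2025 falls short of 5841 but 45³ = 91125 reaches it, so n = 3.

3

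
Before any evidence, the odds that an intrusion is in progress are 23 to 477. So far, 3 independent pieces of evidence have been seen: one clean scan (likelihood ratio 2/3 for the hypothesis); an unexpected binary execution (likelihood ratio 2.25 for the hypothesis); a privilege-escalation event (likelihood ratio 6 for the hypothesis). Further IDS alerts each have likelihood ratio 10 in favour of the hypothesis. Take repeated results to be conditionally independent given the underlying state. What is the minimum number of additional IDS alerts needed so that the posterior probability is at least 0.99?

Prior odds = 23/477.
Combined Bayes factor of the evidence already in hand = (2/3) × 2.25 × 6 = 9.
Odds after that evidence = (23/477) × 9 = 23/53.
Target odds = 0.99/0.01 = 99.
Need 10ⁿ ≥ 99 ÷ (23/53) = 5247/23.
10² = 100 falls short of 5247/23 but 10³ = 1000 reaches it, so n = 3.

3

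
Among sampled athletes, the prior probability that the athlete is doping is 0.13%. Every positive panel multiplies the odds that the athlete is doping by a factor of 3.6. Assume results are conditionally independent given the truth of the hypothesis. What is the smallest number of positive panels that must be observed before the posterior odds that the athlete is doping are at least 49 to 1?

9

Prior odds: 0.0013 ÷ 0.9987 = 13/9987.
Likelihood ratio per positive panel = 3.6.
Target odds = 49.
Require 3.6ⁿ ≥ 49 ÷ (13/9987) = 489363/13.
3.6⁸ ≈28211.1 falls short of 489363/13 but 3.6⁹ ≈101560 reaches it, so n = 9.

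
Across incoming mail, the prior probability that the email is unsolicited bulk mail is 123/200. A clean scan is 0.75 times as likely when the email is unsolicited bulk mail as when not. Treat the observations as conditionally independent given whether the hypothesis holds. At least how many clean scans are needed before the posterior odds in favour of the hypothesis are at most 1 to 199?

21

Prior odds = 0.615/0.385 = 123/77.
Likelihood ratio per clean scan = 0.75.
Target odds = 1/199.
Require 0.75ⁿ ≤ 1/199 ÷ (123/77) = 77/24477.
0.75²⁰ ≈0.00317121 is still above 77/24477 but 0.75²¹ ≈0.00237841 is at or below it, so n = 21.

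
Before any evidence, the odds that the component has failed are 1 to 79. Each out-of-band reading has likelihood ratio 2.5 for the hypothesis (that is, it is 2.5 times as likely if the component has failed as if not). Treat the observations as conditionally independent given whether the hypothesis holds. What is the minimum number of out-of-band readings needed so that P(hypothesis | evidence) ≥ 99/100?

Prior odds = 1/79.
Likelihood ratio per out-of-band reading = 2.5.
Target odds: 0.99 ÷ 0.01 = 99.
Need (1/79) × 2.5ⁿ ≥ 99, i.e. 2.5ⁿ ≥ 7821.
2.5⁹ = 1953125/512 falls short of 7821 but 2.5¹⁰ = 9765625/1024 reaches it, so n = 10.

10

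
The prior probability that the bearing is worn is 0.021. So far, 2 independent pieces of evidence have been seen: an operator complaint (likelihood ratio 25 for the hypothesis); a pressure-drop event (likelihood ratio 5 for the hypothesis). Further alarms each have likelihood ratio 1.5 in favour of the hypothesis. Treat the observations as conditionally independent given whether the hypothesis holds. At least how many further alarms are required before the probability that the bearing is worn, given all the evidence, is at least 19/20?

Prior odds = 0.021/0.979 = 21/979.
Combined Bayes factor of the evidence already in hand = 25 × 5 = 125.
Odds after that evidence = (21/979) × 125 = 2625/979.
Target odds = 0.95/0.05 = 19.
Need 1.5ⁿ ≥ 19 ÷ (2625/979) = 18601/2625.
1.5⁴ = 5.0625 falls short of 18601/2625 but 1.5⁵ = 7.59375 reaches it, so n = 5.

5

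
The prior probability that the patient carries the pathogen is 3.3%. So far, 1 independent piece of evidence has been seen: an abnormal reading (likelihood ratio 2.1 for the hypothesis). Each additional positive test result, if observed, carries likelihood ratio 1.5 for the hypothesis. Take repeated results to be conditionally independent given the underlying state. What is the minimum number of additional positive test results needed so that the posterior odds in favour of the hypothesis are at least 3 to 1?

10

Prior odds = 0.033/0.967 = 33/967.
Bayes factor of the evidence already in hand = 2.1.
Odds after that evidence = (33/967) × 2.1 = 693/9670.
Target odds = 3.
Need 1.5ⁿ ≥ 3 ÷ (693/9670) = 9670/231.
1.5⁹ = 19683/512 falls short of 9670/231 but 1.5¹⁰ = 59049/1024 reaches it, so n = 10.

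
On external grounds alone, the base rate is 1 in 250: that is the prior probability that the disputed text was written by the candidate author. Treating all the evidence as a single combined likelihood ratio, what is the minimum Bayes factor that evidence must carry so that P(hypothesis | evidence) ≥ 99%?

24651

Prior odds = 0.004/0.996 = 1/249.
Target odds = 0.99/0.01 = 99.
Required Bayes factor = 99 ÷ (1/249) = 24651.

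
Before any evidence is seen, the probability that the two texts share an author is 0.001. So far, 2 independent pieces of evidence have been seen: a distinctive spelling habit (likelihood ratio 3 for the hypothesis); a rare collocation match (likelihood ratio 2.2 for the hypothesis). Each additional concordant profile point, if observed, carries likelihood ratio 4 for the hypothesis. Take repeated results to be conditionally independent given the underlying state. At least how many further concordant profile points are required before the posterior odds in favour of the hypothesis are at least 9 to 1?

Prior odds = 0.001/0.999 = 1/999.
Combined Bayes factor of the evidence already in hand = 3 × 2.2 = 6.6.
Odds after that evidence = (1/999) × 6.6 = 11/1665.
Target odds = 9.
Need 4ⁿ ≥ 9 ÷ (11/1665) = 14985/11.
4⁵ = 1024 falls short of 14985/11 but 4⁶ = 4096 reaches it, so n = 6.

6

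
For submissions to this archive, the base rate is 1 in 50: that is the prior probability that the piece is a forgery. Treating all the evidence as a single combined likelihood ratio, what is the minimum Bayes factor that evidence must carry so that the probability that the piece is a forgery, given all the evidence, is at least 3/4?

Prior odds = 0.02/0.98 = 1/49.
Target odds = 0.75/0.25 = 3.
Required Bayes factor = 3 ÷ (1/49) = 147.

147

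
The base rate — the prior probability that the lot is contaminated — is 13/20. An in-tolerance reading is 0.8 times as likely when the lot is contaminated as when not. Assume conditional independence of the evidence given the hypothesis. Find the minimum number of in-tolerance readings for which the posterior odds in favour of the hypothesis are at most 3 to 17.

Prior odds = 0.65/0.35 = 13/7.
Likelihood ratio per in-tolerance reading = 0.8.
Target odds = 3/17.
Require 0.8ⁿ ≤ 3/17 ÷ (13/7) = 21/221.
0.8¹⁰ = 1048576/9765625 is still above 21/221 but 0.8¹¹ = 4194304/48828125 is at or below it, so n = 11.

11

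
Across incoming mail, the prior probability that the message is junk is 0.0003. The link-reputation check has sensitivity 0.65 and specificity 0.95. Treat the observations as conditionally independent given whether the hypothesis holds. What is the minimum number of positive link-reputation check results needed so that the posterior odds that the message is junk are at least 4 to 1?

Prior odds: 0.0003 ÷ 0.9997 = 3/9997.
False-positive rate = 1 − 0.95 = 0.05; likelihood ratio of a positive = 0.65/0.05 = 13.
Target odds = 4.
Need (3/9997) × 13ⁿ ≥ 4, i.e. 13ⁿ ≥ 39988/3.
13³ = 2197 falls short of 39988/3 but 13⁴ = 28561 reaches it, so n = 4.

4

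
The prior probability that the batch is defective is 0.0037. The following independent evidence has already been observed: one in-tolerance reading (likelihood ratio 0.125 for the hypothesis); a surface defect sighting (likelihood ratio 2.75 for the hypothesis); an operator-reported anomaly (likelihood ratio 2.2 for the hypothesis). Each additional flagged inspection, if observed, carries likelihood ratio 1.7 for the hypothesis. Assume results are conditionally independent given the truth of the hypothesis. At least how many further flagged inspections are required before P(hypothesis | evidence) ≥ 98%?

19

Prior odds = 0.0037/0.9963 = 37/9963.
Combined Bayes factor of the evidence already in hand = 0.125 × 2.75 × 2.2 = 0.75625.
Odds after that evidence = (37/9963) × 0.75625 = 4477/1594080.
Target odds = 0.98/0.02 = 49.
Need 1.7ⁿ ≥ 49 ÷ (4477/1594080) = 78109920/4477.
1.7¹⁸ ≈14063.1 falls short of 78109920/4477 but 1.7¹⁹ ≈23907.2 reaches it, so n = 19.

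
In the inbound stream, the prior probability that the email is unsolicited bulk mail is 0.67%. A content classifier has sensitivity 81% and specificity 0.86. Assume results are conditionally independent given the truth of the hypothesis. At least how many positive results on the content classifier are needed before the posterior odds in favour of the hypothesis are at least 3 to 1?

4

Prior odds: 0.0067 ÷ 0.9933 = 67/9933.
False-positive rate = 1 − 0.86 = 0.14; likelihood ratio of a positive = 0.81/0.14 = 81/14.
Target odds = 3.
Need (67/9933) × (81/14)ⁿ ≥ 3, i.e. (81/14)ⁿ ≥ 29799/67.
(81/14)³ = 531441/2744 falls short of 29799/67 but (81/14)⁴ = 43046721/38416 reaches it, so n = 4.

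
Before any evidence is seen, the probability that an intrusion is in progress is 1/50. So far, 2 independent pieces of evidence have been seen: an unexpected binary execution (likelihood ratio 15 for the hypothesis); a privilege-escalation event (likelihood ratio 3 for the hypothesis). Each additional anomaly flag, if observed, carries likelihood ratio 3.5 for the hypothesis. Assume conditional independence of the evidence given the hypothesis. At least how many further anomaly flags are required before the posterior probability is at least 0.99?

4

Prior odds = 0.02/0.98 = 1/49.
Combined Bayes factor of the evidence already in hand = 15 × 3 = 45.
Odds after that evidence = (1/49) × 45 = 45/49.
Target odds = 0.99/0.01 = 99.
Need 3.5ⁿ ≥ 99 ÷ (45/49) = 107.8.
3.5³ = 42.875 falls short of 107.8 but 3.5⁴ = 150.0625 reaches it, so n = 4.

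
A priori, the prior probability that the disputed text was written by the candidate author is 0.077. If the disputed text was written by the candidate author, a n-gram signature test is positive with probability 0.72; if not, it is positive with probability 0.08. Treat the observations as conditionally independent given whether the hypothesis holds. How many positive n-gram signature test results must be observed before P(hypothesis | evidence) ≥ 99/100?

4

Prior odds: 0.077 ÷ 0.923 = 77/923.
Likelihood ratio of a positive = 0.72/0.08 = 9.
Target posterior odds = 0.99/0.01 = 99.
Require 9ⁿ ≥ 99 ÷ (77/923) = 8307/7.
9³ = 729 falls short of 8307/7 but 9⁴ = 6561 reaches it, so n = 4.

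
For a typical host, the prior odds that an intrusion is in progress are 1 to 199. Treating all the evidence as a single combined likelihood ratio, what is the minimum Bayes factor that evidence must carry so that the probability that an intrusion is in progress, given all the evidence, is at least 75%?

Prior odds = 1/199.
Target odds = 0.75/0.25 = 3.
Required Bayes factor = 3 ÷ (1/199) = 597.

597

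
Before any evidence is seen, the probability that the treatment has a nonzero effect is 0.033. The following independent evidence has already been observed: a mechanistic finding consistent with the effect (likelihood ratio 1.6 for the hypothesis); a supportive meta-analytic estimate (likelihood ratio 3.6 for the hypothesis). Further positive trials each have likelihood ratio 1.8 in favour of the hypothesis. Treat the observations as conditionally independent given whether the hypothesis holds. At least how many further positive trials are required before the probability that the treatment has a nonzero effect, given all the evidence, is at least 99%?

11

Prior odds = 0.033/0.967 = 33/967.
Combined Bayes factor of the evidence already in hand = 1.6 × 3.6 = 5.76.
Odds after that evidence = (33/967) × 5.76 = 4752/24175.
Target odds = 0.99/0.01 = 99.
Need 1.8ⁿ ≥ 99 ÷ (4752/24175) = 24175/48.
1.8¹⁰ ≈357.047 falls short of 24175/48 but 1.8¹¹ ≈642.684 reaches it, so n = 11.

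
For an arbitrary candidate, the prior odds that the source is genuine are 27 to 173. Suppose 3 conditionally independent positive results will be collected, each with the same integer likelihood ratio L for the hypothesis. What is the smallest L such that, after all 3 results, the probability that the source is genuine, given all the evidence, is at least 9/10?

4

Prior odds = 27/173.
Target odds = 0.9/0.1 = 9.
Need L³ ≥ 9 ÷ (27/173) = 173/3.
3³ = 27 < 173/3 ≤ 64 = 4³, so L = 4.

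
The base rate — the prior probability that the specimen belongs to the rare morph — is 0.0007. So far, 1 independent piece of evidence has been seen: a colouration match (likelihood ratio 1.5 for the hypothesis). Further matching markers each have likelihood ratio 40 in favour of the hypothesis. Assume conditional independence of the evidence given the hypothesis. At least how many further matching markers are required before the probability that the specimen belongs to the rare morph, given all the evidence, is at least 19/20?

Prior odds = 0.0007/0.9993 = 7/9993.
Bayes factor of the evidence already in hand = 1.5.
Odds after that evidence = (7/9993) × 1.5 = 7/6662.
Target odds = 0.95/0.05 = 19.
Need 40ⁿ ≥ 19 ÷ (7/6662) = 126578/7.
40² = 1600 falls short of 126578/7 but 40³ = 64000 reaches it, so n = 3.

3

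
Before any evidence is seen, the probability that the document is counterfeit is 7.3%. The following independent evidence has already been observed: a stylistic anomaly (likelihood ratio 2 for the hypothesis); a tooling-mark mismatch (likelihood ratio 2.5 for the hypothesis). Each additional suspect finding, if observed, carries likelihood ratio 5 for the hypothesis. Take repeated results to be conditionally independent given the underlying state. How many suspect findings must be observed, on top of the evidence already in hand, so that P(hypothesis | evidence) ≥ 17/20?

Prior odds = 0.073/0.927 = 73/927.
Combined Bayes factor of the evidence already in hand = 2 × 2.5 = 5.
Odds after that evidence = (73/927) × 5 = 365/927.
Target odds = 0.85/0.15 = 17/3.
Need 5ⁿ ≥ 17/3 ÷ (365/927) = 5253/365.
5¹ = 5 falls short of 5253/365 but 5² = 25 reaches it, so n = 2.

2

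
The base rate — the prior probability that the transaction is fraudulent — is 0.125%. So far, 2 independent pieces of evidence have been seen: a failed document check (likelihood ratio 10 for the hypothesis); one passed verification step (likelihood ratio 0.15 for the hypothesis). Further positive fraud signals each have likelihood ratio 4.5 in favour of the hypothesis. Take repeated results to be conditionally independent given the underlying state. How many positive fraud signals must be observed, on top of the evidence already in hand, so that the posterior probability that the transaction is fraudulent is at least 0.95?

Prior odds = 0.00125/0.99875 = 1/799.
Combined Bayes factor of the evidence already in hand = 10 × 0.15 = 1.5.
Odds after that evidence = (1/799) × 1.5 = 3/1598.
Target odds = 0.95/0.05 = 19.
Need 4.5ⁿ ≥ 19 ÷ (3/1598) = 30362/3.
4.5⁶ = 8303.765625 falls short of 30362/3 but 4.5⁷ = 4782969/128 reaches it, so n = 7.

7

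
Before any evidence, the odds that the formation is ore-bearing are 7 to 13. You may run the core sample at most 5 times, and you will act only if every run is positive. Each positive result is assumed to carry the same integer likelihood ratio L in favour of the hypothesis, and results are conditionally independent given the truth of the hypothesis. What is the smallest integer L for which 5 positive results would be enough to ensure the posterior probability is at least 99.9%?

5

Prior odds = 7/13.
Target odds = 0.999/0.001 = 999.
Need L⁵ ≥ 999 ÷ (7/13) = 12987/7.
4⁵ = 1024 < 12987/7 ≤ 3125 = 5⁵, so L = 5.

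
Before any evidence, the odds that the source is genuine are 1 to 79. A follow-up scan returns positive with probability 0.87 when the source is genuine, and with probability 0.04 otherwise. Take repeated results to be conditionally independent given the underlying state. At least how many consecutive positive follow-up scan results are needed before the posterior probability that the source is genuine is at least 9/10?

3

Prior odds = 1/79.
Likelihood ratio of a positive result = 0.87/0.04 = 21.75.
Target odds: 0.9 ÷ 0.1 = 9.
Need (1/79) × 21.75ⁿ ≥ 9, i.e. 21.75ⁿ ≥ 711.
21.75² = 473.0625 falls short of 711 but 21.75³ = 658503/64 reaches it, so n = 3.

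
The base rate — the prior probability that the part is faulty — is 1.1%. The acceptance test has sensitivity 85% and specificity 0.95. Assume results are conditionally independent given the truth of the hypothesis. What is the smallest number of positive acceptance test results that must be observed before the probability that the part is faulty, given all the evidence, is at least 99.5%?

Prior odds: 0.011 ÷ 0.989 = 11/989.
False-positive rate = 1 − 0.95 = 0.05; likelihood ratio of a positive = 0.85/0.05 = 17.
Target odds: 0.995 ÷ 0.005 = 199.
Require 17ⁿ ≥ 199 ÷ (11/989) = 196811/11.
17³ = 4913 falls short of 196811/11 but 17⁴ = 83521 reaches it, so n = 4.

4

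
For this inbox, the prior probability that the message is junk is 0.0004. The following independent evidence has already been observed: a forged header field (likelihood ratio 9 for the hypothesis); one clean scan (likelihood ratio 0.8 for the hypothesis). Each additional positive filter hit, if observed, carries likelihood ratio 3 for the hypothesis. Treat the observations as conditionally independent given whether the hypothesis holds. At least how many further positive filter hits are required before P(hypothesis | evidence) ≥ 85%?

Prior odds = 0.0004/0.9996 = 1/2499.
Combined Bayes factor of the evidence already in hand = 9 × 0.8 = 7.2.
Odds after that evidence = (1/2499) × 7.2 = 12/4165.
Target odds = 0.85/0.15 = 17/3.
Need 3ⁿ ≥ 17/3 ÷ (12/4165) = 70805/36.
3⁶ = 729 falls short of 70805/36 but 3⁷ = 2187 reaches it, so n = 7.

7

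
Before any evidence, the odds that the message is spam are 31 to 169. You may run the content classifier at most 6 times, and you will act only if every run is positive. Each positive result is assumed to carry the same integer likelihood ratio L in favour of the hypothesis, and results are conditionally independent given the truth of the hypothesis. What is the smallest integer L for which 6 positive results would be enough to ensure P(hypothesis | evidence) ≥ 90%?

Prior odds = 31/169.
Target odds = 0.9/0.1 = 9.
Need L⁶ ≥ 9 ÷ (31/169) = 1521/31.
1⁶ = 1 < 1521/31 ≤ 64 = 2⁶, so L = 2.

2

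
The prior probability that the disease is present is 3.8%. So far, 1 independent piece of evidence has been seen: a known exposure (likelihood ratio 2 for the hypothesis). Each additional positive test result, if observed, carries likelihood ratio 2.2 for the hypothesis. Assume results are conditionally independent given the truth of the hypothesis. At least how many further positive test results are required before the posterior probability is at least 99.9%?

Prior odds = 0.038/0.962 = 19/481.
Bayes factor of the evidence already in hand = 2.
Odds after that evidence = (19/481) × 2 = 38/481.
Target odds = 0.999/0.001 = 999.
Need 2.2ⁿ ≥ 999 ÷ (38/481) = 480519/38.
2.2¹¹ ≈5843.18 falls short of 480519/38 but 2.2¹² ≈12855 reaches it, so n = 12.

12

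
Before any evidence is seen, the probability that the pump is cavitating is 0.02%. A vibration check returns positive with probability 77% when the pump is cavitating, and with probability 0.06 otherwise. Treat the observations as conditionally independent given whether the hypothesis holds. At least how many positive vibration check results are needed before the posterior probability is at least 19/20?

Prior odds: 0.0002 ÷ 0.9998 = 1/4999.
Likelihood ratio of a positive result = 0.77/0.06 = 77/6.
Target posterior odds = 0.95/0.05 = 19.
Need (1/4999) × (77/6)ⁿ ≥ 19, i.e. (77/6)ⁿ ≥ 94981.
(77/6)⁴ = 35153041/1296 falls short of 94981 but (77/6)⁵ ≈348095 reaches it, so n = 5.

5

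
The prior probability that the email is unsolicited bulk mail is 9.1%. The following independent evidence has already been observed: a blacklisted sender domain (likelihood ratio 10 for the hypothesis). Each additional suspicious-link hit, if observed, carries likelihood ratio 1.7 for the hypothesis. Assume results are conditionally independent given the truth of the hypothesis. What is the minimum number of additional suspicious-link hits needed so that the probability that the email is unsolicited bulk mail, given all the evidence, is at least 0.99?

Prior odds = 0.091/0.909 = 91/909.
Bayes factor of the evidence already in hand = 10.
Odds after that evidence = (91/909) × 10 = 910/909.
Target odds = 0.99/0.01 = 99.
Need 1.7ⁿ ≥ 99 ÷ (910/909) = 89991/910.
1.7⁸ ≈69.7576 falls short of 89991/910 but 1.7⁹ ≈118.588 reaches it, so n = 9.

9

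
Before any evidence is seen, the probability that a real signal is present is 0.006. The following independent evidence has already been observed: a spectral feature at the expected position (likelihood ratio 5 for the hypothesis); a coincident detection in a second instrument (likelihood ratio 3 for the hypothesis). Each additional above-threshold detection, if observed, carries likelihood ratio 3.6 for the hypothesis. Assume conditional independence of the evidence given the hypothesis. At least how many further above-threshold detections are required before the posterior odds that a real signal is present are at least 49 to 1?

Prior odds = 0.006/0.994 = 3/497.
Combined Bayes factor of the evidence already in hand = 5 × 3 = 15.
Odds after that evidence = (3/497) × 15 = 45/497.
Target odds = 49.
Need 3.6ⁿ ≥ 49 ÷ (45/497) = 24353/45.
3.6⁴ = 167.9616 falls short of 24353/45 but 3.6⁵ = 604.66176 reaches it, so n = 5.

5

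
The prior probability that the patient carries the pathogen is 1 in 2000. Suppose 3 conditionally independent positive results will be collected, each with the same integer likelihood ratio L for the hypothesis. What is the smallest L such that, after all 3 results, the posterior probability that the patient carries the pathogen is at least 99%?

59

Prior odds = 0.0005/0.9995 = 1/1999.
Target odds = 0.99/0.01 = 99.
Need L³ ≥ 99 ÷ (1/1999) = 197901.
58³ = 195112 < 197901 ≤ 205379 = 59³, so L = 59.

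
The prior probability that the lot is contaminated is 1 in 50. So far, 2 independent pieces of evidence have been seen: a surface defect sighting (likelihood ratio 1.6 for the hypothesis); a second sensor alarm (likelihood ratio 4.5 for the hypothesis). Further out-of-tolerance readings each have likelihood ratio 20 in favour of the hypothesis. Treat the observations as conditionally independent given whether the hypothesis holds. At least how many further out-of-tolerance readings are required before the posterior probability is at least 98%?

2

Prior odds = 0.02/0.98 = 1/49.
Combined Bayes factor of the evidence already in hand = 1.6 × 4.5 = 7.2.
Odds after that evidence = (1/49) × 7.2 = 36/245.
Target odds = 0.98/0.02 = 49.
Need 20ⁿ ≥ 49 ÷ (36/245) = 12005/36.
20¹ = 20 falls short of 12005/36 but 20² = 400 reaches it, so n = 2.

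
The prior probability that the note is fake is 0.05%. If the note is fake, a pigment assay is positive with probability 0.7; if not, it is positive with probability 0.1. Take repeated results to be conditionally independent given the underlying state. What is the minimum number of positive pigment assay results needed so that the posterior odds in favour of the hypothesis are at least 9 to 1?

Prior odds = 0.0005/0.9995 = 1/1999.
Likelihood ratio of a positive = 0.7/0.1 = 7.
Target odds = 9.
Require 7ⁿ ≥ 9 ÷ (1/1999) = 17991.
7⁵ = 16807 falls short of 17991 but 7⁶ = 117649 reaches it, so n = 6.

6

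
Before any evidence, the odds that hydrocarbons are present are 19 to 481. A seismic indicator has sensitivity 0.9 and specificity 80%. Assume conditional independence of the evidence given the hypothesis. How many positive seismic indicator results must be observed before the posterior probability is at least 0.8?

4

Prior odds = 19/481.
False-positive rate = 1 − 0.8 = 0.2; likelihood ratio of a positive = 0.9/0.2 = 4.5.
Target odds: 0.8 ÷ 0.2 = 4.
Require 4.5ⁿ ≥ 4 ÷ (19/481) = 1924/19.
4.5³ = 91.125 falls short of 1924/19 but 4.5⁴ = 410.0625 reaches it, so n = 4.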